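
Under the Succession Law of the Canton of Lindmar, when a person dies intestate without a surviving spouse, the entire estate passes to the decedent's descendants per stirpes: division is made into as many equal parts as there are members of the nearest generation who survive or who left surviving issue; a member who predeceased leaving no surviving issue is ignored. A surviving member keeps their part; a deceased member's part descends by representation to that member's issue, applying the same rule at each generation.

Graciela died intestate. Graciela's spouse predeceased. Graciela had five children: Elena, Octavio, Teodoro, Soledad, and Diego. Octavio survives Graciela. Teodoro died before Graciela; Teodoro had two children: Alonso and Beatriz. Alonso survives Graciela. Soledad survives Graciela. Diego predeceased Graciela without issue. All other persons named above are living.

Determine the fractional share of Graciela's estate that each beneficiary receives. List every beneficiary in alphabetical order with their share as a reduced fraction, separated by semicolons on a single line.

Alonso 1/8; Beatriz 1/8; Elena 1/4; Octavio 1/4; Soledad 1/4

There is no surviving spouse, so the entire estate passes to Graciela's descendants per stirpes.
Diego left no surviving issue, so that branch lapses and is disregarded.
The estate is divided into 4 equal shares of 1/4 among Elena, Octavio, Teodoro, Soledad.
Elena is living and takes 1/4.
Octavio is living and takes 1/4.
Teodoro predeceased; the 1/4 allotted to Teodoro's branch passes to Teodoro's issue by representation.
The 1/4 is divided into 2 equal shares of 1/8 among Alonso, Beatriz.
Alonso is living and takes 1/8.
Beatriz is living and takes 1/8.
Soledad is living and takes 1/4.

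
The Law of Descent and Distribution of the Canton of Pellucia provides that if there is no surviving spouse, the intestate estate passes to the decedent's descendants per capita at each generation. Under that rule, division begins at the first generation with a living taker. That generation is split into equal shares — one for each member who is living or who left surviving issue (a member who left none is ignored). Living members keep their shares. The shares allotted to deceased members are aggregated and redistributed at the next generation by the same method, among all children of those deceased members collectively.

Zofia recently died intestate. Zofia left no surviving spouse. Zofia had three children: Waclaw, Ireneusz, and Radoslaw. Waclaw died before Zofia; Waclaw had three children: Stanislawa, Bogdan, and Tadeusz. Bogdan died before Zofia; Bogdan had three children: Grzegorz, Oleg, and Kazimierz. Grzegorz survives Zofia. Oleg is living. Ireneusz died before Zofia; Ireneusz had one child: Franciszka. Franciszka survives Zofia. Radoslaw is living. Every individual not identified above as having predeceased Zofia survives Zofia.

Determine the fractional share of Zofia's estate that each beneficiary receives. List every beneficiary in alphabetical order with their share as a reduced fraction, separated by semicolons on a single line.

There is no surviving spouse, so the entire estate passes to Zofia's descendants per capita at each generation.
At generation 1 (Waclaw, Ireneusz, Radoslaw) there are 3 shares of (1)/3 = 1/3 each.
Living: Radoslaw — each takes 1/3.
Deceased: Waclaw and Ireneusz. Their combined 2/3 is pooled and carried to generation 2.
At generation 2 (Stanislawa, Bogdan, Tadeusz, Franciszka) there are 4 shares of (2/3)/4 = 1/6 each.
Living: Stanislawa, Tadeusz, and Franciszka — each takes 1/6.
Deceased: Bogdan. That 1/6 share is carried to generation 3.
At generation 3 (Grzegorz, Oleg, Kazimierz) there are 3 shares of (1/6)/3 = 1/18 each.
Living: Grzegorz, Oleg, and Kazimierz — each takes 1/18.

Franciszka 1/6; Grzegorz 1/18; Kazimierz 1/18; Oleg 1/18; Radoslaw 1/3; Stanislawa 1/6; Tadeusz 1/6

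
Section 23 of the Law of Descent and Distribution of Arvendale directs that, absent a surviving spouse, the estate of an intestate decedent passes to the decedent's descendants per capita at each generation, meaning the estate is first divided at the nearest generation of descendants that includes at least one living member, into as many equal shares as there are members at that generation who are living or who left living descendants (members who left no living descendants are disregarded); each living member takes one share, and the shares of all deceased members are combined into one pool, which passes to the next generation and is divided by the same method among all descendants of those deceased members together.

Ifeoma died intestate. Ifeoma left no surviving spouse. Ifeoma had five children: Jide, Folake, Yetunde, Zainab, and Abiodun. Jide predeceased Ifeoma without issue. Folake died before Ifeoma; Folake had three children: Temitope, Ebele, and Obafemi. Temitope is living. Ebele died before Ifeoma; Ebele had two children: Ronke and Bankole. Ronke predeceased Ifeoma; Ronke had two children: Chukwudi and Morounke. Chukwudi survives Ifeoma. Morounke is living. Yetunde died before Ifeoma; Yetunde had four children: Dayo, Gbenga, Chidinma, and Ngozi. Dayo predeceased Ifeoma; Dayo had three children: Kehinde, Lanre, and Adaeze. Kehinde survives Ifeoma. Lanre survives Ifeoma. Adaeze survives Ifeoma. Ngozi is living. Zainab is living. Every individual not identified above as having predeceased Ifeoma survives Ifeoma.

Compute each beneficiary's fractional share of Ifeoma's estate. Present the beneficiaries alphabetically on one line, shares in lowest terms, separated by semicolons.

There is no surviving spouse, so the entire estate passes to Ifeoma's descendants per capita at each generation.
At generation 1 (Folake, Yetunde, Zainab, Abiodun) there are 4 shares of (1)/4 = 1/4 each.
Living: Zainab and Abiodun — each takes 1/4.
Deceased: Folake and Yetunde. Their combined 1/2 is pooled and carried to generation 2.
At generation 2 (Temitope, Ebele, Obafemi, Dayo, Gbenga, Chidinma, Ngozi) there are 7 shares of (1/2)/7 = 1/14 each.
Living: Temitope, Obafemi, Gbenga, Chidinma, and Ngozi — each takes 1/14.
Deceased: Ebele and Dayo. Their combined 1/7 is pooled and carried to generation 3.
At generation 3 (Ronke, Bankole, Kehinde, Lanre, Adaeze) there are 5 shares of (1/7)/5 = 1/35 each.
Living: Bankole, Kehinde, Lanre, and Adaeze — each takes 1/35.
Deceased: Ronke. That 1/35 share is carried to generation 4.
At generation 4 (Chukwudi, Morounke) there are 2 shares of (1/35)/2 = 1/70 each.
Living: Chukwudi and Morounke — each takes 1/70.

Abiodun 1/4; Adaeze 1/35; Bankole 1/35; Chidinma 1/14; Chukwudi 1/70; Gbenga 1/14; Kehinde 1/35; Lanre 1/35; Morounke 1/70; Ngozi 1/14; Obafemi 1/14; Temitope 1/14; Zainab 1/4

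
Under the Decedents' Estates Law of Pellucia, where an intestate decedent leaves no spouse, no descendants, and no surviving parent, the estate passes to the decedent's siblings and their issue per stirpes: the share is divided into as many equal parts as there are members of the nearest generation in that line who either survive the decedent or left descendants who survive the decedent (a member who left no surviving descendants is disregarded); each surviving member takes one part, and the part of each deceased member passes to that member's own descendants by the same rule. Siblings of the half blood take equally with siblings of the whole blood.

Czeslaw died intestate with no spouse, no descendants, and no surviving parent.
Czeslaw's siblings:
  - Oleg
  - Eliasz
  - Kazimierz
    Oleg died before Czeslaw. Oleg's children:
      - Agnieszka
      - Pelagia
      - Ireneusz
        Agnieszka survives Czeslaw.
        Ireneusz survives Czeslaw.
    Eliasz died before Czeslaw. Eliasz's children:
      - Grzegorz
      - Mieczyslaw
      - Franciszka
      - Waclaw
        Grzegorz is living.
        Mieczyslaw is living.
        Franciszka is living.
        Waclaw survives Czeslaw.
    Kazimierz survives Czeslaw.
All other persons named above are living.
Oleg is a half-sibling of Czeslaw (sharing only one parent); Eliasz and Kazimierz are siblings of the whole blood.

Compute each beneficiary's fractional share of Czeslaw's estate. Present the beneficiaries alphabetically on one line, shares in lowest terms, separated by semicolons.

No spouse, descendants, or parent survives, so the estate passes to Czeslaw's siblings per stirpes.
Half-blood and whole-blood siblings take equally under the stated rule.
The estate is divided into 3 equal shares of 1/3 among Oleg, Eliasz, Kazimierz.
Oleg predeceased; the 1/3 allotted to Oleg's branch passes to Oleg's issue by representation.
The 1/3 is divided into 3 equal shares of 1/9 among Agnieszka, Pelagia, Ireneusz.
Agnieszka is living and takes 1/9.
Pelagia is living and takes 1/9.
Ireneusz is living and takes 1/9.
Eliasz predeceased; the 1/3 allotted to Eliasz's branch passes to Eliasz's issue by representation.
The 1/3 is divided into 4 equal shares of 1/12 among Grzegorz, Mieczyslaw, Franciszka, Waclaw.
Grzegorz is living and takes 1/12.
Mieczyslaw is living and takes 1/12.
Franciszka is living and takes 1/12.
Waclaw is living and takes 1/12.
Kazimierz is living and takes 1/3.

Agnieszka 1/9; Franciszka 1/12; Grzegorz 1/12; Ireneusz 1/9; Kazimierz 1/3; Mieczyslaw 1/12; Pelagia 1/9; Waclaw 1/12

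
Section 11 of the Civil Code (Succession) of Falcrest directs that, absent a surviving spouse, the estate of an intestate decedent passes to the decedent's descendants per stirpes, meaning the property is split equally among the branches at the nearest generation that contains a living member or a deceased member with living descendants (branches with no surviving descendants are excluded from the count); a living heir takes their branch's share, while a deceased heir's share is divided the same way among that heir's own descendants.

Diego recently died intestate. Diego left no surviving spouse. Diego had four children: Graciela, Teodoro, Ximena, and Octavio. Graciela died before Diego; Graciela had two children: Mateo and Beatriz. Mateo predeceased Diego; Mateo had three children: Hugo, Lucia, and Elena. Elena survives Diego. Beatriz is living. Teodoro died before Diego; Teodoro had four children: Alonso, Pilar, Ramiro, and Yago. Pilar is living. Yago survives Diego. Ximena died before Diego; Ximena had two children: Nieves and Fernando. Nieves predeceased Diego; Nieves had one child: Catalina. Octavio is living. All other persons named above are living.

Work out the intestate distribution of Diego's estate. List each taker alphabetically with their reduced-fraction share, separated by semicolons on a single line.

There is no surviving spouse, so the entire estate passes to Diego's descendants per stirpes.
The estate is divided into 4 equal shares of 1/4 among Graciela, Teodoro, Ximena, Octavio.
Graciela predeceased; the 1/4 allotted to Graciela's branch passes to Graciela's issue by representation.
The 1/4 is divided into 2 equal shares of 1/8 among Mateo, Beatriz.
Mateo predeceased; the 1/8 allotted to Mateo's branch passes to Mateo's issue by representation.
The 1/8 is divided into 3 equal shares of 1/24 among Hugo, Lucia, Elena.
Hugo is living and takes 1/24.
Lucia is living and takes 1/24.
Elena is living and takes 1/24.
Beatriz is living and takes 1/8.
Teodoro predeceased; the 1/4 allotted to Teodoro's branch passes to Teodoro's issue by representation.
The 1/4 is divided into 4 equal shares of 1/16 among Alonso, Pilar, Ramiro, Yago.
Alonso is living and takes 1/16.
Pilar is living and takes 1/16.
Ramiro is living and takes 1/16.
Yago is living and takes 1/16.
Ximena predeceased; the 1/4 allotted to Ximena's branch passes to Ximena's issue by representation.
The 1/4 is divided into 2 equal shares of 1/8 among Nieves, Fernando.
Nieves predeceased; the 1/8 allotted to Nieves's branch passes to Nieves's issue by representation.
Catalina is the sole taker at this level and receives the full 1/8.
Fernando is living and takes 1/8.
Octavio is living and takes 1/4.

Alonso 1/16; Beatriz 1/8; Catalina 1/8; Elena 1/24; Fernando 1/8; Hugo 1/24; Lucia 1/24; Octavio 1/4; Pilar 1/16; Ramiro 1/16; Yago 1/16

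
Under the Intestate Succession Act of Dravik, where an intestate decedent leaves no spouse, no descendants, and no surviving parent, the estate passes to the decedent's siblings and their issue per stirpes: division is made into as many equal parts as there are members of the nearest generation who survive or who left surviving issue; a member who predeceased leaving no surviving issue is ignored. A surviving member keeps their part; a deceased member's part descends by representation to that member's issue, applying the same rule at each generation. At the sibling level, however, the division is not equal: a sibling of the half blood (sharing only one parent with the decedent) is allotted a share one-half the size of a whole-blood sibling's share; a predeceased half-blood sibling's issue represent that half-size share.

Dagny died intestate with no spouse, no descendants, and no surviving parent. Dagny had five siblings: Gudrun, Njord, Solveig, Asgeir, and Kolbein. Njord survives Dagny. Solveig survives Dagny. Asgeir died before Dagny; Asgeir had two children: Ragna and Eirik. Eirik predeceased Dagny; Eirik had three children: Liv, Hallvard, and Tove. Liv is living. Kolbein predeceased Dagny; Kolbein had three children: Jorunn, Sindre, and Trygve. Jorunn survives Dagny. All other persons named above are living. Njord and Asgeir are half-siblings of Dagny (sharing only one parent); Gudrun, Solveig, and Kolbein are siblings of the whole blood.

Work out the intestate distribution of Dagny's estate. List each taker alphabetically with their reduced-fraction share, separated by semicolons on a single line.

No spouse, descendants, or parent survives, so the estate passes to Dagny's siblings per stirpes.
Half-blood siblings count for one-half the weight of whole-blood siblings at the initial division.
Dividing 1 in proportion to weights (total weight 4): Gudrun (weight 1) → 1/4; Njord (weight 1/2) → 1/8; Solveig (weight 1) → 1/4; Asgeir (weight 1/2) → 1/8; Kolbein (weight 1) → 1/4.
Gudrun is living and takes 1/4.
Njord is living and takes 1/8.
Solveig is living and takes 1/4.
Asgeir predeceased; the 1/8 allotted to Asgeir's branch passes to Asgeir's issue by representation.
The 1/8 is divided into 2 equal shares of 1/16 among Ragna, Eirik.
Ragna is living and takes 1/16.
Eirik predeceased; the 1/16 allotted to Eirik's branch passes to Eirik's issue by representation.
The 1/16 is divided into 3 equal shares of 1/48 among Liv, Hallvard, Tove.
Liv is living and takes 1/48.
Hallvard is living and takes 1/48.
Tove is living and takes 1/48.
Kolbein predeceased; the 1/4 allotted to Kolbein's branch passes to Kolbein's issue by representation.
The 1/4 is divided into 3 equal shares of 1/12 among Jorunn, Sindre, Trygve.
Jorunn is living and takes 1/12.
Sindre is living and takes 1/12.
Trygve is living and takes 1/12.

Gudrun 1/4; Hallvard 1/48; Jorunn 1/12; Liv 1/48; Njord 1/8; Ragna 1/16; Sindre 1/12; Solveig 1/4; Tove 1/48; Trygve 1/12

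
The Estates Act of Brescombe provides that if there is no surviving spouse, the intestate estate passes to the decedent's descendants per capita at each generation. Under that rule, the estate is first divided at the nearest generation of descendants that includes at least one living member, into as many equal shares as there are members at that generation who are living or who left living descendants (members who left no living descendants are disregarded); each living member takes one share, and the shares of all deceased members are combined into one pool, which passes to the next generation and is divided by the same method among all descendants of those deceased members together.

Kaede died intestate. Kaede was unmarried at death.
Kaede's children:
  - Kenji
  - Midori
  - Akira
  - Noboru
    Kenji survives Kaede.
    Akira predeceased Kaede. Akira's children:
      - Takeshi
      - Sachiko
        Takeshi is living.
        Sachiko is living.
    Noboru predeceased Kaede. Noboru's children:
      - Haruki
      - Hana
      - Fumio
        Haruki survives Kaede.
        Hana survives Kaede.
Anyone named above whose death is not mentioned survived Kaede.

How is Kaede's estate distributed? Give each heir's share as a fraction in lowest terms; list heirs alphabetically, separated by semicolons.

There is no surviving spouse, so the entire estate passes to Kaede's descendants per capita at each generation.
At generation 1 (Kenji, Midori, Akira, Noboru) there are 4 shares of (1)/4 = 1/4 each.
Living: Kenji and Midori — each takes 1/4.
Deceased: Akira and Noboru. Their combined 1/2 is pooled and carried to generation 2.
At generation 2 (Takeshi, Sachiko, Haruki, Hana, Fumio) there are 5 shares of (1/2)/5 = 1/10 each.
Living: Takeshi, Sachiko, Haruki, Hana, and Fumio — each takes 1/10.

Fumio 1/10; Hana 1/10; Haruki 1/10; Kenji 1/4; Midori 1/4; Sachiko 1/10; Takeshi 1/10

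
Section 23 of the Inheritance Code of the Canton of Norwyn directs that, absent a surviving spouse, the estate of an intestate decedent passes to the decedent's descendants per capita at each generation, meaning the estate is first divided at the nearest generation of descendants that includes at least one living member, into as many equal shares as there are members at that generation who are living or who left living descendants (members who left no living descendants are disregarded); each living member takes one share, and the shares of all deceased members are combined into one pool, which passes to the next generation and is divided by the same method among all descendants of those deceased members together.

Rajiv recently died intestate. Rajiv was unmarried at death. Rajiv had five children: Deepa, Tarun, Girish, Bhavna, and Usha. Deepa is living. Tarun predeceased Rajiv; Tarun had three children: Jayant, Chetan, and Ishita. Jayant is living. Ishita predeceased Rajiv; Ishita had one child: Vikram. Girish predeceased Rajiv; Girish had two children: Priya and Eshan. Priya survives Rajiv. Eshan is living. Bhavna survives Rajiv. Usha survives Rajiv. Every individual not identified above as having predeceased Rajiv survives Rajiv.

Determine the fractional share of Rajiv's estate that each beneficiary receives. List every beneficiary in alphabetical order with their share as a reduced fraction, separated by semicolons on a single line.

There is no surviving spouse, so the entire estate passes to Rajiv's descendants per capita at each generation.
At generation 1 (Deepa, Tarun, Girish, Bhavna, Usha) there are 5 shares of (1)/5 = 1/5 each.
Living: Deepa, Bhavna, and Usha — each takes 1/5.
Deceased: Tarun and Girish. Their combined 2/5 is pooled and carried to generation 2.
At generation 2 (Jayant, Chetan, Ishita, Priya, Eshan) there are 5 shares of (2/5)/5 = 2/25 each.
Living: Jayant, Chetan, Priya, and Eshan — each takes 2/25.
Deceased: Ishita. That 2/25 share is carried to generation 3.
At generation 3 (Vikram) there are 1 shares of (2/25)/1 = 2/25 each.
Living: Vikram — each takes 2/25.

Bhavna 1/5; Chetan 2/25; Deepa 1/5; Eshan 2/25; Jayant 2/25; Priya 2/25; Usha 1/5; Vikram 2/25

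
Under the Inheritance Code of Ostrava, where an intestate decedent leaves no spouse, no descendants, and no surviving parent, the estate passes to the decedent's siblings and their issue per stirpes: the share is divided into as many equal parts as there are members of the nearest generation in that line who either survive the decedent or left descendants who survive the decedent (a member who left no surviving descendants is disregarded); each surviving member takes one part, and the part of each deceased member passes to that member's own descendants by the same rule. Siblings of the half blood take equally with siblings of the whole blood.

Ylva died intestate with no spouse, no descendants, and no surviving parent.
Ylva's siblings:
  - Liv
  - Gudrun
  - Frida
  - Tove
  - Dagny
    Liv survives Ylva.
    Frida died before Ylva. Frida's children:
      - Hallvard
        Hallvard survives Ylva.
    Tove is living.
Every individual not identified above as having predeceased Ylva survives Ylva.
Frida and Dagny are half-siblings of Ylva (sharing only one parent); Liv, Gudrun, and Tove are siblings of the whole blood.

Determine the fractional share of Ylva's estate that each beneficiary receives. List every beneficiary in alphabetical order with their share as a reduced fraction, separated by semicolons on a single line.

No spouse, descendants, or parent survives, so the estate passes to Ylva's siblings per stirpes.
Half-blood and whole-blood siblings take equally under the stated rule.
The estate is divided into 5 equal shares of 1/5 among Liv, Gudrun, Frida, Tove, Dagny.
Liv is living and takes 1/5.
Gudrun is living and takes 1/5.
Frida predeceased; the 1/5 allotted to Frida's branch passes to Frida's issue by representation.
Hallvard is the sole taker at this level and receives the full 1/5.
Tove is living and takes 1/5.
Dagny is living and takes 1/5.

Dagny 1/5; Gudrun 1/5; Hallvard 1/5; Liv 1/5; Tove 1/5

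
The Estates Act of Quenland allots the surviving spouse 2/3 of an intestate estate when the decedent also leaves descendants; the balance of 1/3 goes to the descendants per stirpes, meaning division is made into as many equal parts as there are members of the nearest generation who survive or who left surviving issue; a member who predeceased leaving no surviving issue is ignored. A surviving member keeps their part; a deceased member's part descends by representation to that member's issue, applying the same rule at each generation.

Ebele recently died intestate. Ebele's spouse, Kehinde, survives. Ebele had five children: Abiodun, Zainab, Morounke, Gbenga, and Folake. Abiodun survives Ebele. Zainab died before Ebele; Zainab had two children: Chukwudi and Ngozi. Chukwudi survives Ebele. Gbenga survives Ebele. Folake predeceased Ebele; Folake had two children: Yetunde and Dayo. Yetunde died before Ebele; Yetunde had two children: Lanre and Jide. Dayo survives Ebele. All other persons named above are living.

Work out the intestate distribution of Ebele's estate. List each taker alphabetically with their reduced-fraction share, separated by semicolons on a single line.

Kehinde, as surviving spouse, takes 2/3.
The remaining 1/3 passes to Ebele's descendants per stirpes.
The 1/3 is divided into 5 equal shares of 1/15 among Abiodun, Zainab, Morounke, Gbenga, Folake.
Abiodun is living and takes 1/15.
Zainab predeceased; the 1/15 allotted to Zainab's branch passes to Zainab's issue by representation.
The 1/15 is divided into 2 equal shares of 1/30 among Chukwudi, Ngozi.
Chukwudi is living and takes 1/30.
Ngozi is living and takes 1/30.
Morounke is living and takes 1/15.
Gbenga is living and takes 1/15.
Folake predeceased; the 1/15 allotted to Folake's branch passes to Folake's issue by representation.
The 1/15 is divided into 2 equal shares of 1/30 among Yetunde, Dayo.
Yetunde predeceased; the 1/30 allotted to Yetunde's branch passes to Yetunde's issue by representation.
The 1/30 is divided into 2 equal shares of 1/60 among Lanre, Jide.
Lanre is living and takes 1/60.
Jide is living and takes 1/60.
Dayo is living and takes 1/30.

Abiodun 1/15; Chukwudi 1/30; Dayo 1/30; Gbenga 1/15; Jide 1/60; Kehinde 2/3; Lanre 1/60; Morounke 1/15; Ngozi 1/30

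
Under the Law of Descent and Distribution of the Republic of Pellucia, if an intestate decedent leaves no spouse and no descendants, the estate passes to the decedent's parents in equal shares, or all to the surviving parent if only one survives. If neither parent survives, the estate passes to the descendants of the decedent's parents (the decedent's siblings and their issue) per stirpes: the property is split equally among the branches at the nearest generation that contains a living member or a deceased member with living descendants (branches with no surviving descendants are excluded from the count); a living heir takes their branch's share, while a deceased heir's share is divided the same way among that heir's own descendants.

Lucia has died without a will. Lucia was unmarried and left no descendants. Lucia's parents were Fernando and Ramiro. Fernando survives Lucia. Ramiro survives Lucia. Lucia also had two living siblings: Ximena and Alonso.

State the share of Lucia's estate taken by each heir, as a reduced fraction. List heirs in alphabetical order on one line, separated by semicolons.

Fernando 1/2; Ramiro 1/2

Both parents survive, so Fernando and Ramiro each take 1/2. The siblings take nothing because a surviving parent has priority.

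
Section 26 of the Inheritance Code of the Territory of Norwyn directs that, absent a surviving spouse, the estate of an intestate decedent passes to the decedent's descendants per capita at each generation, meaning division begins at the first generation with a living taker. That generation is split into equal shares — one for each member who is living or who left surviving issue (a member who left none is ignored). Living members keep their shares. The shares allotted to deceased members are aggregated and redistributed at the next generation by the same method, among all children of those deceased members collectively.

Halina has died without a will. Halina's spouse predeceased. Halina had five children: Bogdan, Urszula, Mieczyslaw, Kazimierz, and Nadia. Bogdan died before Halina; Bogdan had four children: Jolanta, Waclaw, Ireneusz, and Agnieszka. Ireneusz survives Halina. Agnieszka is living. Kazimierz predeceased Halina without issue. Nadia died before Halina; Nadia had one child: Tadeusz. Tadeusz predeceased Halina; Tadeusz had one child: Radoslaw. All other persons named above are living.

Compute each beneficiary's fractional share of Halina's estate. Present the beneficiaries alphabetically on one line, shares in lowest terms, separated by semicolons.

Agnieszka 1/10; Ireneusz 1/10; Jolanta 1/10; Mieczyslaw 1/4; Radoslaw 1/10; Urszula 1/4; Waclaw 1/10

There is no surviving spouse, so the entire estate passes to Halina's descendants per capita at each generation.
At generation 1 (Bogdan, Urszula, Mieczyslaw, Nadia) there are 4 shares of (1)/4 = 1/4 each.
Living: Urszula and Mieczyslaw — each takes 1/4.
Deceased: Bogdan and Nadia. Their combined 1/2 is pooled and carried to generation 2.
At generation 2 (Jolanta, Waclaw, Ireneusz, Agnieszka, Tadeusz) there are 5 shares of (1/2)/5 = 1/10 each.
Living: Jolanta, Waclaw, Ireneusz, and Agnieszka — each takes 1/10.
Deceased: Tadeusz. That 1/10 share is carried to generation 3.
At generation 3 (Radoslaw) there are 1 shares of (1/10)/1 = 1/10 each.
Living: Radoslaw — each takes 1/10.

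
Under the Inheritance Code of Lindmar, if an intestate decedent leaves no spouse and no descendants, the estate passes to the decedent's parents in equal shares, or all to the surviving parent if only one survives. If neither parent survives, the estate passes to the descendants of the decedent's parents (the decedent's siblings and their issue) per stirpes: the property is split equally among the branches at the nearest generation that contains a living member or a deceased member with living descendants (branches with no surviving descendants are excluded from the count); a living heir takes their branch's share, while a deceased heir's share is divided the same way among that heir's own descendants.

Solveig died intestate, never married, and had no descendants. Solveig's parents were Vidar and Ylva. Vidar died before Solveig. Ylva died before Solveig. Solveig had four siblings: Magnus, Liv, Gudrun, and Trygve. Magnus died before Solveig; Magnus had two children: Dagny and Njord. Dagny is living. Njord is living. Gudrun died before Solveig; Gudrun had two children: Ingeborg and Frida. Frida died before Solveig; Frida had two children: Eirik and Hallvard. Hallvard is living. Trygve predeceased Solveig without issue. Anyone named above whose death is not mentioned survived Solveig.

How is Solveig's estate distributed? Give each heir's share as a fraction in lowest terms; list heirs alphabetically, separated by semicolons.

Dagny 1/6; Eirik 1/12; Hallvard 1/12; Ingeborg 1/6; Liv 1/3; Njord 1/6

Neither parent survives and there are no descendants, so the estate passes to Solveig's siblings and their issue per stirpes.
Trygve left no surviving issue, so that branch lapses and is disregarded.
The estate is divided into 3 equal shares of 1/3 among Magnus, Liv, Gudrun.
Magnus predeceased; the 1/3 allotted to Magnus's branch passes to Magnus's issue by representation.
The 1/3 is divided into 2 equal shares of 1/6 among Dagny, Njord.
Dagny is living and takes 1/6.
Njord is living and takes 1/6.
Liv is living and takes 1/3.
Gudrun predeceased; the 1/3 allotted to Gudrun's branch passes to Gudrun's issue by representation.
The 1/3 is divided into 2 equal shares of 1/6 among Ingeborg, Frida.
Ingeborg is living and takes 1/6.
Frida predeceased; the 1/6 allotted to Frida's branch passes to Frida's issue by representation.
The 1/6 is divided into 2 equal shares of 1/12 among Eirik, Hallvard.
Eirik is living and takes 1/12.
Hallvard is living and takes 1/12.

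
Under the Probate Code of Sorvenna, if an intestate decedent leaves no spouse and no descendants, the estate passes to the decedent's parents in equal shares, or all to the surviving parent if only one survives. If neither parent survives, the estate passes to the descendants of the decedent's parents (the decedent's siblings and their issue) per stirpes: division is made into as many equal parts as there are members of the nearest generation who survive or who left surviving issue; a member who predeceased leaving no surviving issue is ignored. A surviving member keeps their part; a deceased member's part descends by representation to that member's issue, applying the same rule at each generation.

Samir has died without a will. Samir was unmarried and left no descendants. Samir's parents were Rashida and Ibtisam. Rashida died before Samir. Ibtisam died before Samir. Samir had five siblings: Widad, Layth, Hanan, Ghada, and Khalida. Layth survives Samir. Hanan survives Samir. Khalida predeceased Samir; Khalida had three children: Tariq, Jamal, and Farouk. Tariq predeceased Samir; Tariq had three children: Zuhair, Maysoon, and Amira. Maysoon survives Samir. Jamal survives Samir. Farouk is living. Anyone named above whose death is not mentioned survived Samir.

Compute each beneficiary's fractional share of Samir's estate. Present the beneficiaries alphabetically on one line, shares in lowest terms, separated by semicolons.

Neither parent survives and there are no descendants, so the estate passes to Samir's siblings and their issue per stirpes.
The estate is divided into 5 equal shares of 1/5 among Widad, Layth, Hanan, Ghada, Khalida.
Widad is living and takes 1/5.
Layth is living and takes 1/5.
Hanan is living and takes 1/5.
Ghada is living and takes 1/5.
Khalida predeceased; the 1/5 allotted to Khalida's branch passes to Khalida's issue by representation.
The 1/5 is divided into 3 equal shares of 1/15 among Tariq, Jamal, Farouk.
Tariq predeceased; the 1/15 allotted to Tariq's branch passes to Tariq's issue by representation.
The 1/15 is divided into 3 equal shares of 1/45 among Zuhair, Maysoon, Amira.
Zuhair is living and takes 1/45.
Maysoon is living and takes 1/45.
Amira is living and takes 1/45.
Jamal is living and takes 1/15.
Farouk is living and takes 1/15.

Amira 1/45; Farouk 1/15; Ghada 1/5; Hanan 1/5; Jamal 1/15; Layth 1/5; Maysoon 1/45; Widad 1/5; Zuhair 1/45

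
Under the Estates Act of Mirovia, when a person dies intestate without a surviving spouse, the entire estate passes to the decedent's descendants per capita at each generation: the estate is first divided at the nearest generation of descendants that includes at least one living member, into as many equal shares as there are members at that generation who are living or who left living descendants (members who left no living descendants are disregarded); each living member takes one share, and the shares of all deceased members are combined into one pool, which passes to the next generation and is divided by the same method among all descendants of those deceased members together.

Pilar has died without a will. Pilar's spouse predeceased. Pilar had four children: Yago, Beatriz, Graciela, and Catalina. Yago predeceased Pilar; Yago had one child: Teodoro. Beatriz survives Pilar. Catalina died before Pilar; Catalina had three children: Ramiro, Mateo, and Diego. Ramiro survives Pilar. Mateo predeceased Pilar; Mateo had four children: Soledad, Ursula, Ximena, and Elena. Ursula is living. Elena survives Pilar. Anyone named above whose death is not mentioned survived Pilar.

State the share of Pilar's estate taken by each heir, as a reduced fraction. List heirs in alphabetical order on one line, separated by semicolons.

Beatriz 1/4; Diego 1/8; Elena 1/32; Graciela 1/4; Ramiro 1/8; Soledad 1/32; Teodoro 1/8; Ursula 1/32; Ximena 1/32

There is no surviving spouse, so the entire estate passes to Pilar's descendants per capita at each generation.
At generation 1 (Yago, Beatriz, Graciela, Catalina) there are 4 shares of (1)/4 = 1/4 each.
Living: Beatriz and Graciela — each takes 1/4.
Deceased: Yago and Catalina. Their combined 1/2 is pooled and carried to generation 2.
At generation 2 (Teodoro, Ramiro, Mateo, Diego) there are 4 shares of (1/2)/4 = 1/8 each.
Living: Teodoro, Ramiro, and Diego — each takes 1/8.
Deceased: Mateo. That 1/8 share is carried to generation 3.
At generation 3 (Soledad, Ursula, Ximena, Elena) there are 4 shares of (1/8)/4 = 1/32 each.
Living: Soledad, Ursula, Ximena, and Elena — each takes 1/32.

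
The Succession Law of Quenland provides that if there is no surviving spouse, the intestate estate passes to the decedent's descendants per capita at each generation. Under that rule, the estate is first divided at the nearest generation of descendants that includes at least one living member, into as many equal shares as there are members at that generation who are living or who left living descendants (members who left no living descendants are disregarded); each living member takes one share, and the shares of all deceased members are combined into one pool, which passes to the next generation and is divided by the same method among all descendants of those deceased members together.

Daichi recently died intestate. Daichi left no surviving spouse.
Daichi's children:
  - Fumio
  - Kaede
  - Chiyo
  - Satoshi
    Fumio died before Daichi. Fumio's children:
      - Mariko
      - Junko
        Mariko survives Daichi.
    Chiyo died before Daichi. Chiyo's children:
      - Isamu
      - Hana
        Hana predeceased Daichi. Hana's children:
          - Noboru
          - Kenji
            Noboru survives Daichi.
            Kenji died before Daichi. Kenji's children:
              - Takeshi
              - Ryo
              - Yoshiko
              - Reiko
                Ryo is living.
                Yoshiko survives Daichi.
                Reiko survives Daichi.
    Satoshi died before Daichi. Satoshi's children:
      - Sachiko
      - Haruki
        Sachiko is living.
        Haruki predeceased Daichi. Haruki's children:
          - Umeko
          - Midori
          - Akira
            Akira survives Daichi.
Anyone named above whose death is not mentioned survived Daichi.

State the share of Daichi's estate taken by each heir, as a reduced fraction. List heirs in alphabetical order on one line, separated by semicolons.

Akira 1/20; Isamu 1/8; Junko 1/8; Kaede 1/4; Mariko 1/8; Midori 1/20; Noboru 1/20; Reiko 1/80; Ryo 1/80; Sachiko 1/8; Takeshi 1/80; Umeko 1/20; Yoshiko 1/80

There is no surviving spouse, so the entire estate passes to Daichi's descendants per capita at each generation.
At generation 1 (Fumio, Kaede, Chiyo, Satoshi) there are 4 shares of (1)/4 = 1/4 each.
Living: Kaede — each takes 1/4.
Deceased: Fumio, Chiyo, and Satoshi. Their combined 3/4 is pooled and carried to generation 2.
At generation 2 (Mariko, Junko, Isamu, Hana, Sachiko, Haruki) there are 6 shares of (3/4)/6 = 1/8 each.
Living: Mariko, Junko, Isamu, and Sachiko — each takes 1/8.
Deceased: Hana and Haruki. Their combined 1/4 is pooled and carried to generation 3.
At generation 3 (Noboru, Kenji, Umeko, Midori, Akira) there are 5 shares of (1/4)/5 = 1/20 each.
Living: Noboru, Umeko, Midori, and Akira — each takes 1/20.
Deceased: Kenji. That 1/20 share is carried to generation 4.
At generation 4 (Takeshi, Ryo, Yoshiko, Reiko) there are 4 shares of (1/20)/4 = 1/80 each.
Living: Takeshi, Ryo, Yoshiko, and Reiko — each takes 1/80.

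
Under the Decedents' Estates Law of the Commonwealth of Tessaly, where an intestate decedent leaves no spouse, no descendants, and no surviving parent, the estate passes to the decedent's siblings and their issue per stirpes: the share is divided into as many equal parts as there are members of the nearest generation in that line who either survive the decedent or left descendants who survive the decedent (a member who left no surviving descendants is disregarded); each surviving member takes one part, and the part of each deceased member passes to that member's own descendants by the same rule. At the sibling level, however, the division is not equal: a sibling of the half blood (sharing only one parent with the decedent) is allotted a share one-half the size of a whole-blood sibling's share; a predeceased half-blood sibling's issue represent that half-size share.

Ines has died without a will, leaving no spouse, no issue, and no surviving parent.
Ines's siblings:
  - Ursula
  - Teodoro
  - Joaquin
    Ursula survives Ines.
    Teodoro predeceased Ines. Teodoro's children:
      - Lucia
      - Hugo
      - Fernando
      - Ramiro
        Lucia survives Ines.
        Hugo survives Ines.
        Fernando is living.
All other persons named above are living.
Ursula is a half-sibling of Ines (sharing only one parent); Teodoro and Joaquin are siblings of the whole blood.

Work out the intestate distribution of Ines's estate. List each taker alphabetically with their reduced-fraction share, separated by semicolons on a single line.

Fernando 1/10; Hugo 1/10; Joaquin 2/5; Lucia 1/10; Ramiro 1/10; Ursula 1/5

No spouse, descendants, or parent survives, so the estate passes to Ines's siblings per stirpes.
Half-blood siblings count for one-half the weight of whole-blood siblings at the initial division.
Dividing 1 in proportion to weights (total weight 5/2): Ursula (weight 1/2) → 1/5; Teodoro (weight 1) → 2/5; Joaquin (weight 1) → 2/5.
Ursula is living and takes 1/5.
Teodoro predeceased; the 2/5 allotted to Teodoro's branch passes to Teodoro's issue by representation.
The 2/5 is divided into 4 equal shares of 1/10 among Lucia, Hugo, Fernando, Ramiro.
Lucia is living and takes 1/10.
Hugo is living and takes 1/10.
Fernando is living and takes 1/10.
Ramiro is living and takes 1/10.
Joaquin is living and takes 2/5.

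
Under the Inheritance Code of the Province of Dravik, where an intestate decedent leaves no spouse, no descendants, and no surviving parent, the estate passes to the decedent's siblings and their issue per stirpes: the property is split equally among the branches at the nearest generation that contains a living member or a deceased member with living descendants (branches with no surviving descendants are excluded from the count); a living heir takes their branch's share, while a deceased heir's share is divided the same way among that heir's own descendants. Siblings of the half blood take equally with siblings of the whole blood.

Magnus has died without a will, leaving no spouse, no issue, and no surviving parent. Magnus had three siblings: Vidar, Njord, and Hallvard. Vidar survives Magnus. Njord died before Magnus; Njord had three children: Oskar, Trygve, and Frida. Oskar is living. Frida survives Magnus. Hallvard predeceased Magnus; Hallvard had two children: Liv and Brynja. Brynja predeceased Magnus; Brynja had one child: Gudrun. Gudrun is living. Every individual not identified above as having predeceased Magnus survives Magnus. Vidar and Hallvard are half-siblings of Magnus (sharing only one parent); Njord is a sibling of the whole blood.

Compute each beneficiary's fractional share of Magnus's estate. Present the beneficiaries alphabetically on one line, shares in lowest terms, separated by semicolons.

No spouse, descendants, or parent survives, so the estate passes to Magnus's siblings per stirpes.
Half-blood and whole-blood siblings take equally under the stated rule.
The estate is divided into 3 equal shares of 1/3 among Vidar, Njord, Hallvard.
Vidar is living and takes 1/3.
Njord predeceased; the 1/3 allotted to Njord's branch passes to Njord's issue by representation.
The 1/3 is divided into 3 equal shares of 1/9 among Oskar, Trygve, Frida.
Oskar is living and takes 1/9.
Trygve is living and takes 1/9.
Frida is living and takes 1/9.
Hallvard predeceased; the 1/3 allotted to Hallvard's branch passes to Hallvard's issue by representation.
The 1/3 is divided into 2 equal shares of 1/6 among Liv, Brynja.
Liv is living and takes 1/6.
Brynja predeceased; the 1/6 allotted to Brynja's branch passes to Brynja's issue by representation.
Gudrun is the sole taker at this level and receives the full 1/6.

Frida 1/9; Gudrun 1/6; Liv 1/6; Oskar 1/9; Trygve 1/9; Vidar 1/3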